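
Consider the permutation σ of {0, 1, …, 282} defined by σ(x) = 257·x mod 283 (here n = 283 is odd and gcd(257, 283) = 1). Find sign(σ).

Orbit of 16 under x↦257x: [16, 150, 62, 86, 28, 121, 250]… (length divides ord_283(257)).
π_257 has 3 disjoint cycles with lengths [141, 141, 1] on {0,…,282}.
3 cycles on 283: each ℓ→(−1)^(ℓ−1), product (−1)^280 = +1.
The Jacobi symbol (257|283) = +1 (Zolotarev) agrees.

+1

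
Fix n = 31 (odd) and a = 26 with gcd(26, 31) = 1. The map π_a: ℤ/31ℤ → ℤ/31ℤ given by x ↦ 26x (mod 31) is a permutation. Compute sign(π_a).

Trace 1: π^k(1) = [1, 26, 25, 30, 5, 6] for k=0..5.
The orbit structure of x ↦ 26x mod 31: 6 orbits of sizes [6, 6, 6, 6, 6, 1].
31 − 6 = 25 transpositions; sign(π) = (−1)^25 = -1.
(26|31)_J = -1 (Zolotarev's lemma cross-check).

-1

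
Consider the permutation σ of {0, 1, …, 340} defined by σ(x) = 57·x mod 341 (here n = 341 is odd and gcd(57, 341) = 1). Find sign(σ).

+1

Start at x=284: 284 → 161 → 311 → 336 → 56 → 123 → 191 → … (one orbit).
Cycle type of π: 30×10 + 10 + 6×5 + 1; total 17 cycles.
n − c = 341 − 17 = 324; sign = (−1)^324 = +1.
Via Zolotarev, sign(π_{57}) = (57|341) = +1.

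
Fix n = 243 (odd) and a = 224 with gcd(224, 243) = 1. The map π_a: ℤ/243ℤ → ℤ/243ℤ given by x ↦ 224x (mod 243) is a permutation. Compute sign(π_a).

Start at x=152: 152 → 28 → 197 → 145 → 161 → 100 → 44 → … (one orbit).
14 cycles of lengths [54, 54, 54, 18, 18, 18, 6, 6, 6, 2, 2, 2, 2, 1].
With 14 cycles on 243 points, sign = (−1)^{243−14} = -1.
(224|243)_J = -1 (Zolotarev's lemma cross-check).

-1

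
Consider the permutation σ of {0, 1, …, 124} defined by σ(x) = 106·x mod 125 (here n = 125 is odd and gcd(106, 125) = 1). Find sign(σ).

+1

Start at x=46: 46 → 1 → 106 → 111 → 16 → 71 → 26 → … (one orbit).
Cycle lengths of π_106 on ℤ/125ℤ: [25, 25, 25, 25, 5, 5, 5, 5, 1, 1, 1, 1, 1]; 13 cycles in total.
13 cycles on 125: each ℓ→(−1)^(ℓ−1), product (−1)^112 = +1.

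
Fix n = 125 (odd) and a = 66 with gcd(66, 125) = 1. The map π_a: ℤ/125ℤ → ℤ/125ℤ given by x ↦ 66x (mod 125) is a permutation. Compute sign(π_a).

+1

Trace 106: π^k(106) = [106, 121, 111, 76, 16, 56, 71] for k=0..6.
Decompose π into cycles: lengths [25, 25, 25, 25, 5, 5, 5, 5, 1, 1, 1, 1, 1] (13 cycles, including the fixed point 0).
sign(π) = (−1)^{n − #cycles} = (−1)^{125−13} = (−1)^112 = +1.
Via Zolotarev, sign(π_{66}) = (66|125) = +1.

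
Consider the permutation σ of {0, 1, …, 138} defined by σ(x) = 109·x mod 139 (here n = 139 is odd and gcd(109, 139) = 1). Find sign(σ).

-1

Orbit of 84 under x↦109x: [84, 121, 123, 63, 56, 127, 82]… (length divides ord_139(109)).
π_109 has 2 disjoint cycles with lengths [138, 1] on {0,…,138}.
With 2 cycles on 139 points, sign = (−1)^{139−2} = -1.
Check: (109/139) = -1 by Zolotarev.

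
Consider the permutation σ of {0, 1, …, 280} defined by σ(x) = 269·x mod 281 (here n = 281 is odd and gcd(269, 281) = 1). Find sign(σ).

-1

Orbit of 84 under x↦269x: [84, 116, 13, 125, 186, 16, 89]… (length divides ord_281(269)).
2 cycles of lengths [280, 1].
With 2 cycles on 281 points, sign = (−1)^{281−2} = -1.
(269|281)_J = -1 (Zolotarev's lemma cross-check).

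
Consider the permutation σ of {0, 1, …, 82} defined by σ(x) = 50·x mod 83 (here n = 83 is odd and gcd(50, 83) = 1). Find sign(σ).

Trace 22: π^k(22) = [22, 21, 54, 44, 42, 25, 5] for k=0..6.
Cycle type of π: 82 + 1; total 2 cycles.
n − c = 83 − 2 = 81; sign = (−1)^81 = -1.

-1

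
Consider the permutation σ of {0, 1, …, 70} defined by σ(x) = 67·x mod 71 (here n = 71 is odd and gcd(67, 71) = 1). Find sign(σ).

-1

Trace 4: π^k(4) = [4, 55, 64, 28, 30, 22, 54] for k=0..6.
π_67 has 2 disjoint cycles with lengths [70, 1] on {0,…,70}.
Σ(ℓ_i−1) = 71−2 = 69; sign = (−1)^69 = -1.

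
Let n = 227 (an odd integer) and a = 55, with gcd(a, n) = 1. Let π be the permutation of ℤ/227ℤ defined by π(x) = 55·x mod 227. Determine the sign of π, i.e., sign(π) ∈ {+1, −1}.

Orbit of 205 under x↦55x: [205, 152, 188, 125, 65, 170, 43]… (length divides ord_227(55)).
π_55 has 2 disjoint cycles with lengths [226, 1] on {0,…,226}.
Σ(ℓ_i−1) = 227−2 = 225; sign = (−1)^225 = -1.

-1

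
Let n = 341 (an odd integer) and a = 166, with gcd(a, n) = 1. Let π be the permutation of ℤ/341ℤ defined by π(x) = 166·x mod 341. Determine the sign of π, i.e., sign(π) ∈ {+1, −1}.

-1

Start at x=23: 23 → 67 → 210 → 78 → 331 → 45 → 309 → … (one orbit).
Cycle lengths of π_166 on ℤ/341ℤ: [30, 30, 30, 30, 30, 30, 30, 30, 30, 30, 30, 1, 1, 1, 1, 1, 1, 1, 1, 1, 1, 1]; 22 cycles in total.
Σ(ℓ_i−1) = 341−22 = 319; sign = (−1)^319 = -1.
(166|341)_J = -1 (Zolotarev's lemma cross-check).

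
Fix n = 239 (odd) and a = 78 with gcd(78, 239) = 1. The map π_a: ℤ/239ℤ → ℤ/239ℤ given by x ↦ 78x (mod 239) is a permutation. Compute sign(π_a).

-1

Trace 219: π^k(219) = [219, 113, 210, 128, 185, 90, 89] for k=0..6.
π_78 has 2 disjoint cycles with lengths [238, 1] on {0,…,238}.
2 cycles on 239: each ℓ→(−1)^(ℓ−1), product (−1)^237 = -1.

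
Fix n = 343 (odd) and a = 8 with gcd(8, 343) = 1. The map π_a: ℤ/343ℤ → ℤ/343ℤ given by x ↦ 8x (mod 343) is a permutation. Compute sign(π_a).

+1

Start at x=211: 211 → 316 → 127 → 330 → 239 → 197 → 204 → … (one orbit).
The orbit structure of x ↦ 8x mod 343: 19 orbits of sizes [49, 49, 49, 49, 49, 49, 7, 7, 7, 7, 7, 7, 1, 1, 1, 1, 1, 1, 1].
343 − 19 = 324 transpositions; sign(π) = (−1)^324 = +1.
Check: (8/343) = +1 by Zolotarev.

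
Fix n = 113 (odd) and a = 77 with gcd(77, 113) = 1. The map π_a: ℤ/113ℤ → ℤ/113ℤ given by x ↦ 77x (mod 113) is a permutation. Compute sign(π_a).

Orbit of 91 under x↦77x: [91, 1, 77, 53, 13, 97, 11]… (length divides ord_113(77)).
π_77 has 3 disjoint cycles with lengths [56, 56, 1] on {0,…,112}.
n − c = 113 − 3 = 110; sign = (−1)^110 = +1.
The Jacobi symbol (77|113) = +1 (Zolotarev) agrees.

+1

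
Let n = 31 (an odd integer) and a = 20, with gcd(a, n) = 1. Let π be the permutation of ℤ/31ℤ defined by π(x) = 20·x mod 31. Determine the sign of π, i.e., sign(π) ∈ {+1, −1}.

+1

Orbit of 8 under x↦20x: [8, 5, 7, 16, 10, 14, 1]… (length divides ord_31(20)).
3 cycles of lengths [15, 15, 1].
3 cycles on 31: each ℓ→(−1)^(ℓ−1), product (−1)^28 = +1.
Check: (20/31) = +1 by Zolotarev.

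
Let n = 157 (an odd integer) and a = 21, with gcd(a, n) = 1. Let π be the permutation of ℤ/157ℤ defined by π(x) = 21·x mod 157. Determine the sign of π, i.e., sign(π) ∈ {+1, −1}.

-1

Start at x=77: 77 → 47 → 45 → 3 → 63 → 67 → 151 → … (one orbit).
π_21 has 2 disjoint cycles with lengths [156, 1] on {0,…,156}.
sign(π) = (−1)^{n − #cycles} = (−1)^{157−2} = (−1)^155 = -1.
(21|157)_J = -1 (Zolotarev's lemma cross-check).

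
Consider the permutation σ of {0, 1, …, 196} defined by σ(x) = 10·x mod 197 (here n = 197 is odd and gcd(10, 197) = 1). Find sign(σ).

Orbit of 178 under x↦10x: [178, 7, 70, 109, 105, 65, 59]… (length divides ord_197(10)).
π_10 has 3 disjoint cycles with lengths [98, 98, 1] on {0,…,196}.
3 cycles on 197: each ℓ→(−1)^(ℓ−1), product (−1)^194 = +1.

+1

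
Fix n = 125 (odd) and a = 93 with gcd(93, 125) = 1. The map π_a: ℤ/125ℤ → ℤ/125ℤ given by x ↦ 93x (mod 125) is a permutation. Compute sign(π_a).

Orbit of 26 under x↦93x: [26, 43, 124, 32, 101, 18, 49]… (length divides ord_125(93)).
π_93 has 12 disjoint cycles with lengths [20, 20, 20, 20, 20, 4, 4, 4, 4, 4, 4, 1] on {0,…,124}.
sign(π) = (−1)^{n − #cycles} = (−1)^{125−12} = (−1)^113 = -1.
Check: (93/125) = -1 by Zolotarev.

-1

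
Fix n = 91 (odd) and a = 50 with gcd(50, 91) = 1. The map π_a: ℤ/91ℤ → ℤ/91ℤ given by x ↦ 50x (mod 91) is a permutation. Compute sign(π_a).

Start at x=22: 22 → 8 → 36 → 71 → 1 → 50 → 43 → … (one orbit).
Decompose π into cycles: lengths [12, 12, 12, 12, 12, 12, 12, 1, 1, 1, 1, 1, 1, 1] (14 cycles, including the fixed point 0).
n − c = 91 − 14 = 77; sign = (−1)^77 = -1.

-1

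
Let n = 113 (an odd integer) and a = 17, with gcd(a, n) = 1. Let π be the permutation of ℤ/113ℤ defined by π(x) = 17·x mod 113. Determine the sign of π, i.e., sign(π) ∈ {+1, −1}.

-1

Orbit of 27 under x↦17x: [27, 7, 6, 102, 39, 98, 84]… (length divides ord_113(17)).
Decompose π into cycles: lengths [112, 1] (2 cycles, including the fixed point 0).
With 2 cycles on 113 points, sign = (−1)^{113−2} = -1.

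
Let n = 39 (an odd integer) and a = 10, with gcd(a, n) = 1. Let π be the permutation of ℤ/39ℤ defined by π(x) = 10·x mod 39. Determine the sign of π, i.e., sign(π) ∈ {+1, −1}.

+1

Orbit of 1 under x↦10x: [1, 10, 22, 25, 16, 4]… (length divides ord_39(10)).
π_10 has 9 disjoint cycles with lengths [6, 6, 6, 6, 6, 6, 1, 1, 1] on {0,…,38}.
With 9 cycles on 39 points, sign = (−1)^{39−9} = +1.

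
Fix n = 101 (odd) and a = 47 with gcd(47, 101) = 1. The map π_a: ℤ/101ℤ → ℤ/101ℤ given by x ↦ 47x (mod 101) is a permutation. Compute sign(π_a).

+1

Trace 65: π^k(65) = [65, 25, 64, 79, 77, 84, 9] for k=0..6.
π_47 has 3 disjoint cycles with lengths [50, 50, 1] on {0,…,100}.
Σ(ℓ_i−1) = 101−3 = 98; sign = (−1)^98 = +1.
Check: (47/101) = +1 by Zolotarev.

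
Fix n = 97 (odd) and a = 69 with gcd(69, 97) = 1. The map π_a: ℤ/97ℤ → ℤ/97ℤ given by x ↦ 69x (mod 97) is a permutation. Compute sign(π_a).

-1

Trace 19: π^k(19) = [19, 50, 55, 12, 52, 96, 28] for k=0..6.
π_69 has 4 disjoint cycles with lengths [32, 32, 32, 1] on {0,…,96}.
97 − 4 = 93 transpositions; sign(π) = (−1)^93 = -1.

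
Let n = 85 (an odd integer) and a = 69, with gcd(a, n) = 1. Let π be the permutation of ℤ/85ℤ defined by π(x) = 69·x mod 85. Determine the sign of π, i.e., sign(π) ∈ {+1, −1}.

Orbit of 69 under x↦69x: [69, 1]… (length divides ord_85(69)).
The orbit structure of x ↦ 69x mod 85: 51 orbits of sizes [2, 2, 2, 2, 2, 2, 2, 2, 2, 2, 2, 2, 2, 2, 2, 2, 2, 2, 2, 2, 2, 2, 2, 2, 2, 2, 2, 2, 2, 2, 2, 2, 2, 2, 1, 1, 1, 1, 1, 1, 1, 1, 1, 1, 1, 1, 1, 1, 1, 1, 1].
51 cycles on 85: each ℓ→(−1)^(ℓ−1), product (−1)^34 = +1.

+1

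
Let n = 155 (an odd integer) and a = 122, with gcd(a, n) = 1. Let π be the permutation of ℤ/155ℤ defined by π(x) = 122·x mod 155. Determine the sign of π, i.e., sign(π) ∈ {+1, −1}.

+1

Trace 123: π^k(123) = [123, 126, 27, 39, 108, 1, 122] for k=0..6.
Decompose π into cycles: lengths [20, 20, 20, 20, 20, 20, 10, 10, 10, 4, 1] (11 cycles, including the fixed point 0).
n − c = 155 − 11 = 144; sign = (−1)^144 = +1.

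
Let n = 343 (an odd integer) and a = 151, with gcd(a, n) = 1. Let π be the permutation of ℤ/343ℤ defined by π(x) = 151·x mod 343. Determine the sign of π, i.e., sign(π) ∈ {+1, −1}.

+1

Orbit of 316 under x↦151x: [316, 39, 58, 183, 193, 331, 246]… (length divides ord_343(151)).
Cycle lengths of π_151 on ℤ/343ℤ: [147, 147, 21, 21, 3, 3, 1]; 7 cycles in total.
n − c = 343 − 7 = 336; sign = (−1)^336 = +1.
Zolotarev: (151|343) = +1, matching the cycle-count sign.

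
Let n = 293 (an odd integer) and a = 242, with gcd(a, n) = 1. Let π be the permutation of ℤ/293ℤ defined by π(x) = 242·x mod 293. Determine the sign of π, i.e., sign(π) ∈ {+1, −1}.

Orbit of 181 under x↦242x: [181, 145, 223, 54, 176, 107, 110]… (length divides ord_293(242)).
π_242 has 2 disjoint cycles with lengths [292, 1] on {0,…,292}.
2 cycles on 293: each ℓ→(−1)^(ℓ−1), product (−1)^291 = -1.

-1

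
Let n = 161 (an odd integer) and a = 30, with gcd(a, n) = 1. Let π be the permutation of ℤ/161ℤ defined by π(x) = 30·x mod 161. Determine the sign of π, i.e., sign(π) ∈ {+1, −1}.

-1

Orbit of 100 under x↦30x: [100, 102, 1, 30, 95, 113, 9]… (length divides ord_161(30)).
Cycle lengths of π_30 on ℤ/161ℤ: [66, 66, 22, 3, 3, 1]; 6 cycles in total.
6 cycles on 161: each ℓ→(−1)^(ℓ−1), product (−1)^155 = -1.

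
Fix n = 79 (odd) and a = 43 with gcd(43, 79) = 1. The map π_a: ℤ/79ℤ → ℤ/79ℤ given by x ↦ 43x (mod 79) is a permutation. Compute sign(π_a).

Trace 76: π^k(76) = [76, 29, 62, 59, 9, 71, 51] for k=0..6.
The orbit structure of x ↦ 43x mod 79: 2 orbits of sizes [78, 1].
With 2 cycles on 79 points, sign = (−1)^{79−2} = -1.
Via Zolotarev, sign(π_{43}) = (43|79) = -1.

-1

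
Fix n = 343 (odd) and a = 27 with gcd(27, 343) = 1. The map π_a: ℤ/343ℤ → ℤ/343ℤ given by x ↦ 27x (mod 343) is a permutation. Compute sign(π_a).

-1

Orbit of 232 under x↦27x: [232, 90, 29, 97, 218, 55, 113]… (length divides ord_343(27)).
The orbit structure of x ↦ 27x mod 343: 10 orbits of sizes [98, 98, 98, 14, 14, 14, 2, 2, 2, 1].
10 cycles on 343: each ℓ→(−1)^(ℓ−1), product (−1)^333 = -1.
The Jacobi symbol (27|343) = -1 (Zolotarev) agrees.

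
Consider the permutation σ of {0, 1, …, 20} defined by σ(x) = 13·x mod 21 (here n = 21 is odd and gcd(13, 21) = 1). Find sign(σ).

-1

Trace 1: π^k(1) = [1, 13] for k=0..1.
The orbit structure of x ↦ 13x mod 21: 12 orbits of sizes [2, 2, 2, 2, 2, 2, 2, 2, 2, 1, 1, 1].
Σ(ℓ_i−1) = 21−12 = 9; sign = (−1)^9 = -1.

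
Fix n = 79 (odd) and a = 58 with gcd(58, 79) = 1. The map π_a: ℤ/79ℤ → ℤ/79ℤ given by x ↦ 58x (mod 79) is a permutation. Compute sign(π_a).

-1

Start at x=67: 67 → 15 → 1 → 58 → 46 → 61 → 62 → … (one orbit).
Decompose π into cycles: lengths [26, 26, 26, 1] (4 cycles, including the fixed point 0).
79 − 4 = 75 transpositions; sign(π) = (−1)^75 = -1.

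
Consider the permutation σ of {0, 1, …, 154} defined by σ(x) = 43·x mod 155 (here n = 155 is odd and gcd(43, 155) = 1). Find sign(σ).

+1

Start at x=57: 57 → 126 → 148 → 9 → 77 → 56 → 83 → … (one orbit).
5 cycles of lengths [60, 60, 30, 4, 1].
n − c = 155 − 5 = 150; sign = (−1)^150 = +1.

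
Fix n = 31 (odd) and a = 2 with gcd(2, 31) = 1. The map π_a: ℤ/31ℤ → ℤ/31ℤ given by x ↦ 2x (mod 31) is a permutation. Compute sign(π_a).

Orbit of 16 under x↦2x: [16, 1, 2, 4, 8]… (length divides ord_31(2)).
Decompose π into cycles: lengths [5, 5, 5, 5, 5, 5, 1] (7 cycles, including the fixed point 0).
With 7 cycles on 31 points, sign = (−1)^{31−7} = +1.

+1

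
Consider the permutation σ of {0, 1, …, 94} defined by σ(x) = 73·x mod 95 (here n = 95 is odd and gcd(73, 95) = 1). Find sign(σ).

-1

Trace 17: π^k(17) = [17, 6, 58, 54, 47, 11, 43] for k=0..6.
Cycle type of π: 36×2 + 9×2 + 4 + 1; total 6 cycles.
n − c = 95 − 6 = 89; sign = (−1)^89 = -1.
Via Zolotarev, sign(π_{73}) = (73|95) = -1.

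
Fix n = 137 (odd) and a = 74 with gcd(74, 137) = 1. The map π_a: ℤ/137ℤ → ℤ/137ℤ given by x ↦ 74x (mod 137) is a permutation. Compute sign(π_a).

+1

Start at x=34: 34 → 50 → 1 → 74 → 133 → 115 → 16 → … (one orbit).
The orbit structure of x ↦ 74x mod 137: 9 orbits of sizes [17, 17, 17, 17, 17, 17, 17, 17, 1].
137 − 9 = 128 transpositions; sign(π) = (−1)^128 = +1.
The Jacobi symbol (74|137) = +1 (Zolotarev) agrees.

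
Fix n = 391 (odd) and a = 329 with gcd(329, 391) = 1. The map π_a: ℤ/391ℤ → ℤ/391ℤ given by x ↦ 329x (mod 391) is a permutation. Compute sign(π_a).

+1

Orbit of 182 under x↦329x: [182, 55, 109, 280, 235, 288, 130]… (length divides ord_391(329)).
5 cycles of lengths [176, 176, 22, 16, 1].
sign(π) = (−1)^{n − #cycles} = (−1)^{391−5} = (−1)^386 = +1.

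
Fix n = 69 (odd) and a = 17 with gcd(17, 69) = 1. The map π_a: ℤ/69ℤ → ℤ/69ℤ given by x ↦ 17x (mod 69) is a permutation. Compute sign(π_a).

+1

Trace 13: π^k(13) = [13, 14, 31, 44, 58, 20, 64] for k=0..6.
Cycle type of π: 22×3 + 2 + 1; total 5 cycles.
With 5 cycles on 69 points, sign = (−1)^{69−5} = +1.
Check: (17/69) = +1 by Zolotarev.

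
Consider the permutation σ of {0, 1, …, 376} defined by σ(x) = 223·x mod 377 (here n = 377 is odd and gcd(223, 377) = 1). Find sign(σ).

-1

Start at x=233: 233 → 310 → 139 → 83 → 36 → 111 → 248 → … (one orbit).
Cycle type of π: 84×4 + 12 + 7×4 + 1; total 10 cycles.
With 10 cycles on 377 points, sign = (−1)^{377−10} = -1.
Check: (223/377) = -1 by Zolotarev.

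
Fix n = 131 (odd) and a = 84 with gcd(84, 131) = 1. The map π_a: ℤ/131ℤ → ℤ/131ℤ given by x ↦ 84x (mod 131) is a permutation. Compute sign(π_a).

Orbit of 112 under x↦84x: [112, 107, 80, 39, 1, 84, 113]… (length divides ord_131(84)).
Cycle type of π: 13×10 + 1; total 11 cycles.
sign(π) = (−1)^{n − #cycles} = (−1)^{131−11} = (−1)^120 = +1.

+1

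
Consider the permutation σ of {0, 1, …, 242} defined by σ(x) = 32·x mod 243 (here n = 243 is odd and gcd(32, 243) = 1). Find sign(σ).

-1

Start at x=44: 44 → 193 → 101 → 73 → 149 → 151 → 215 → … (one orbit).
Cycle type of π: 162 + 54 + 18 + 6 + 2 + 1; total 6 cycles.
6 cycles on 243: each ℓ→(−1)^(ℓ−1), product (−1)^237 = -1.
The Jacobi symbol (32|243) = -1 (Zolotarev) agrees.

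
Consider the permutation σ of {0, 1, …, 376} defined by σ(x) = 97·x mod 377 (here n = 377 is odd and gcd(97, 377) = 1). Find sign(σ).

Orbit of 89 under x↦97x: [89, 339, 84, 231, 164, 74, 15]… (length divides ord_377(97)).
Decompose π into cycles: lengths [84, 84, 84, 84, 28, 12, 1] (7 cycles, including the fixed point 0).
7 cycles on 377: each ℓ→(−1)^(ℓ−1), product (−1)^370 = +1.
Check: (97/377) = +1 by Zolotarev.

+1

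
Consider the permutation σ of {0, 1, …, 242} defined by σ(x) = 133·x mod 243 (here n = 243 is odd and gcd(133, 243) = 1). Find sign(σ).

+1

Orbit of 121 under x↦133x: [121, 55, 25, 166, 208, 205, 49]… (length divides ord_243(133)).
Cycle type of π: 81×2 + 27×2 + 9×2 + 3×2 + 1×3; total 11 cycles.
243 − 11 = 232 transpositions; sign(π) = (−1)^232 = +1.
The Jacobi symbol (133|243) = +1 (Zolotarev) agrees.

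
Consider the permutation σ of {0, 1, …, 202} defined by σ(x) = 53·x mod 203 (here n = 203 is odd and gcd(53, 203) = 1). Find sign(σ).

+1

Start at x=123: 123 → 23 → 1 → 53 → 170 → 78 → 74 → … (one orbit).
Decompose π into cycles: lengths [21, 21, 21, 21, 21, 21, 21, 21, 7, 7, 7, 7, 3, 3, 1] (15 cycles, including the fixed point 0).
With 15 cycles on 203 points, sign = (−1)^{203−15} = +1.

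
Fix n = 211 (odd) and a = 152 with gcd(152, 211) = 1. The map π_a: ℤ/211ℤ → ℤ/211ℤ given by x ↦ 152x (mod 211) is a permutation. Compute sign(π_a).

-1

Trace 48: π^k(48) = [48, 122, 187, 150, 12, 136, 205] for k=0..6.
Cycle lengths of π_152 on ℤ/211ℤ: [210, 1]; 2 cycles in total.
n − c = 211 − 2 = 209; sign = (−1)^209 = -1.
Via Zolotarev, sign(π_{152}) = (152|211) = -1.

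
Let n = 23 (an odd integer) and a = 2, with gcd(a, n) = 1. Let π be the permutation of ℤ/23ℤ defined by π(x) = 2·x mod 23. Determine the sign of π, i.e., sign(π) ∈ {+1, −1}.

Trace 8: π^k(8) = [8, 16, 9, 18, 13, 3, 6] for k=0..6.
π_2 has 3 disjoint cycles with lengths [11, 11, 1] on {0,…,22}.
23 − 3 = 20 transpositions; sign(π) = (−1)^20 = +1.

+1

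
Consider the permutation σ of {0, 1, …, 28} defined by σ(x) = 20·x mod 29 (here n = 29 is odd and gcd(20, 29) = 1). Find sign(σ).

Start at x=7: 7 → 24 → 16 → 1 → 20 → 23 → 25 → 7 (one orbit).
5 cycles of lengths [7, 7, 7, 7, 1].
With 5 cycles on 29 points, sign = (−1)^{29−5} = +1.

+1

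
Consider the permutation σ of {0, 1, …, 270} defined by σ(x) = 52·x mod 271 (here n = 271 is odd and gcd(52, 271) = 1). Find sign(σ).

Trace 190: π^k(190) = [190, 124, 215, 69, 65, 128, 152] for k=0..6.
π_52 has 2 disjoint cycles with lengths [270, 1] on {0,…,270}.
2 cycles on 271: each ℓ→(−1)^(ℓ−1), product (−1)^269 = -1.
(52|271)_J = -1 (Zolotarev's lemma cross-check).

-1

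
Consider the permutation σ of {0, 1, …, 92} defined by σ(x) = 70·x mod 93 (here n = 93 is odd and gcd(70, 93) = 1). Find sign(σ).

Start at x=4: 4 → 1 → 70 → 64 → 16 → 4 (one orbit).
Decompose π into cycles: lengths [5, 5, 5, 5, 5, 5, 5, 5, 5, 5, 5, 5, 5, 5, 5, 5, 5, 5, 1, 1, 1] (21 cycles, including the fixed point 0).
93 − 21 = 72 transpositions; sign(π) = (−1)^72 = +1.
Zolotarev: (70|93) = +1, matching the cycle-count sign.

+1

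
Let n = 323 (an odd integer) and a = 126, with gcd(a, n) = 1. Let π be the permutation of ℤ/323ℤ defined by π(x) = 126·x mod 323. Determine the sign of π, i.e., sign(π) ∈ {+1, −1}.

+1

Trace 27: π^k(27) = [27, 172, 31, 30, 227, 178, 141] for k=0..6.
11 cycles of lengths [48, 48, 48, 48, 48, 48, 16, 6, 6, 6, 1].
Σ(ℓ_i−1) = 323−11 = 312; sign = (−1)^312 = +1.
Zolotarev: (126|323) = +1, matching the cycle-count sign.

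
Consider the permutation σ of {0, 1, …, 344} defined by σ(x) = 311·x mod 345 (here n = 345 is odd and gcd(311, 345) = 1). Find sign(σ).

-1

Start at x=326: 326 → 301 → 116 → 196 → 236 → 256 → 266 → … (one orbit).
π_311 has 30 disjoint cycles with lengths [22, 22, 22, 22, 22, 22, 22, 22, 22, 22, 11, 11, 11, 11, 11, 11, 11, 11, 11, 11, 2, 2, 2, 2, 2, 1, 1, 1, 1, 1] on {0,…,344}.
With 30 cycles on 345 points, sign = (−1)^{345−30} = -1.
The Jacobi symbol (311|345) = -1 (Zolotarev) agrees.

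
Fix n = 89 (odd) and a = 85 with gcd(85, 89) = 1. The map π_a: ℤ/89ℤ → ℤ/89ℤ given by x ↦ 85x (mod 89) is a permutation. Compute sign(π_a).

+1

Trace 85: π^k(85) = [85, 16, 25, 78, 44, 2, 81] for k=0..6.
π_85 has 5 disjoint cycles with lengths [22, 22, 22, 22, 1] on {0,…,88}.
89 − 5 = 84 transpositions; sign(π) = (−1)^84 = +1.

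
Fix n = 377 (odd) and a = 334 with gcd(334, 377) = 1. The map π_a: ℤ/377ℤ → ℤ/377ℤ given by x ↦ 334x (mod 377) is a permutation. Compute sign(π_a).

-1

Start at x=79: 79 → 373 → 172 → 144 → 217 → 94 → 105 → … (one orbit).
π_334 has 10 disjoint cycles with lengths [84, 84, 84, 84, 28, 3, 3, 3, 3, 1] on {0,…,376}.
sign(π) = (−1)^{n − #cycles} = (−1)^{377−10} = (−1)^367 = -1.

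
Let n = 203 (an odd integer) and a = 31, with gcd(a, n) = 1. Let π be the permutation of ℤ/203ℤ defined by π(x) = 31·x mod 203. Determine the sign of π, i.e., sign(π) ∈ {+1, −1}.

+1

Orbit of 55 under x↦31x: [55, 81, 75, 92, 10, 107, 69]… (length divides ord_203(31)).
5 cycles of lengths [84, 84, 28, 6, 1].
203 − 5 = 198 transpositions; sign(π) = (−1)^198 = +1.
Via Zolotarev, sign(π_{31}) = (31|203) = +1.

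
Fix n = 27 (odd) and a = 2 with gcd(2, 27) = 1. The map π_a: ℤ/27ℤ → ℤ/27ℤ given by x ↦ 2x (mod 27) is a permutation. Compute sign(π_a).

Orbit of 10 under x↦2x: [10, 20, 13, 26, 25, 23, 19]… (length divides ord_27(2)).
The orbit structure of x ↦ 2x mod 27: 4 orbits of sizes [18, 6, 2, 1].
With 4 cycles on 27 points, sign = (−1)^{27−4} = -1.
Via Zolotarev, sign(π_{2}) = (2|27) = -1.

-1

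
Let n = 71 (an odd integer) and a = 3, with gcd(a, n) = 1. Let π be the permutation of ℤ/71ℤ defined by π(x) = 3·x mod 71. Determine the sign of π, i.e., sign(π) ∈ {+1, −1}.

+1

Orbit of 57 under x↦3x: [57, 29, 16, 48, 2, 6, 18]… (length divides ord_71(3)).
3 cycles of lengths [35, 35, 1].
n − c = 71 − 3 = 68; sign = (−1)^68 = +1.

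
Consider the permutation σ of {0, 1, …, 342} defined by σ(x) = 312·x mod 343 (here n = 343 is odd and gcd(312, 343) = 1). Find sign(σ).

Trace 128: π^k(128) = [128, 148, 214, 226, 197, 67, 324] for k=0..6.
Cycle type of π: 21×14 + 3×16 + 1; total 31 cycles.
With 31 cycles on 343 points, sign = (−1)^{343−31} = +1.
Check: (312/343) = +1 by Zolotarev.

+1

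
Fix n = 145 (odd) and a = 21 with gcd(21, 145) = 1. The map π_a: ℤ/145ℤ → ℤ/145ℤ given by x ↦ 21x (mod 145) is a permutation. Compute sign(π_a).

-1

Trace 86: π^k(86) = [86, 66, 81, 106, 51, 56, 16] for k=0..6.
The orbit structure of x ↦ 21x mod 145: 10 orbits of sizes [28, 28, 28, 28, 28, 1, 1, 1, 1, 1].
sign(π) = (−1)^{n − #cycles} = (−1)^{145−10} = (−1)^135 = -1.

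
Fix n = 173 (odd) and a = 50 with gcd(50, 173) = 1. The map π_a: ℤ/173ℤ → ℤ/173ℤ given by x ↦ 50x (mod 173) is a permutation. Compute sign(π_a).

-1

Start at x=138: 138 → 153 → 38 → 170 → 23 → 112 → 64 → … (one orbit).
2 cycles of lengths [172, 1].
173 − 2 = 171 transpositions; sign(π) = (−1)^171 = -1.
The Jacobi symbol (50|173) = -1 (Zolotarev) agrees.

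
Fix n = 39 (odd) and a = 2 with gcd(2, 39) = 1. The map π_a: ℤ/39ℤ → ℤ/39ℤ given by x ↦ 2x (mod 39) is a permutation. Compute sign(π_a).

+1

Orbit of 8 under x↦2x: [8, 16, 32, 25, 11, 22, 5]… (length divides ord_39(2)).
Cycle type of π: 12×3 + 2 + 1; total 5 cycles.
Σ(ℓ_i−1) = 39−5 = 34; sign = (−1)^34 = +1.
Check: (2/39) = +1 by Zolotarev.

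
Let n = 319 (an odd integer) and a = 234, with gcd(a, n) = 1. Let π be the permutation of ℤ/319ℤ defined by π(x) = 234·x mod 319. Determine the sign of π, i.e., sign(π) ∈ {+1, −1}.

-1

Start at x=60: 60 → 4 → 298 → 190 → 119 → 93 → 70 → … (one orbit).
6 cycles of lengths [140, 140, 28, 5, 5, 1].
n − c = 319 − 6 = 313; sign = (−1)^313 = -1.
Zolotarev: (234|319) = -1, matching the cycle-count sign.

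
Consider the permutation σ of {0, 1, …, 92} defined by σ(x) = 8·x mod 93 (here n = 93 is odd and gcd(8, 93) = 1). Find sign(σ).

-1

Trace 70: π^k(70) = [70, 2, 16, 35, 1, 8, 64] for k=0..6.
π_8 has 14 disjoint cycles with lengths [10, 10, 10, 10, 10, 10, 5, 5, 5, 5, 5, 5, 2, 1] on {0,…,92}.
With 14 cycles on 93 points, sign = (−1)^{93−14} = -1.
(8|93)_J = -1 (Zolotarev's lemma cross-check).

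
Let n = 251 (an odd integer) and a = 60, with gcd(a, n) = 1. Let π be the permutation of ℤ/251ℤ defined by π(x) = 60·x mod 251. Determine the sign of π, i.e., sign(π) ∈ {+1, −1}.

+1

Trace 103: π^k(103) = [103, 156, 73, 113, 3, 180, 7] for k=0..6.
The orbit structure of x ↦ 60x mod 251: 3 orbits of sizes [125, 125, 1].
sign(π) = (−1)^{n − #cycles} = (−1)^{251−3} = (−1)^248 = +1.
The Jacobi symbol (60|251) = +1 (Zolotarev) agrees.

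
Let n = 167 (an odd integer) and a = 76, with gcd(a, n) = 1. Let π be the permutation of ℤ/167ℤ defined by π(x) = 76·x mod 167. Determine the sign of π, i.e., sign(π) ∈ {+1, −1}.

Trace 47: π^k(47) = [47, 65, 97, 24, 154, 14, 62] for k=0..6.
Decompose π into cycles: lengths [83, 83, 1] (3 cycles, including the fixed point 0).
n − c = 167 − 3 = 164; sign = (−1)^164 = +1.
Zolotarev: (76|167) = +1, matching the cycle-count sign.

+1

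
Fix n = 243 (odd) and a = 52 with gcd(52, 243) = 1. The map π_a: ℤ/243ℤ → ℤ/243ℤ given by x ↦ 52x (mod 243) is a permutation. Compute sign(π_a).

+1

Trace 232: π^k(232) = [232, 157, 145, 7, 121, 217, 106] for k=0..6.
Cycle type of π: 81×2 + 27×2 + 9×2 + 3×2 + 1×3; total 11 cycles.
sign(π) = (−1)^{n − #cycles} = (−1)^{243−11} = (−1)^232 = +1.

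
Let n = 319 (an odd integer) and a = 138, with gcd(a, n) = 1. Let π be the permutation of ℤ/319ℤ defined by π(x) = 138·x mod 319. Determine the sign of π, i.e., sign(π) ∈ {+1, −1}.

-1

Trace 270: π^k(270) = [270, 256, 238, 306, 120, 291, 283] for k=0..6.
8 cycles of lengths [70, 70, 70, 70, 14, 14, 10, 1].
sign(π) = (−1)^{n − #cycles} = (−1)^{319−8} = (−1)^311 = -1.
Check: (138/319) = -1 by Zolotarev.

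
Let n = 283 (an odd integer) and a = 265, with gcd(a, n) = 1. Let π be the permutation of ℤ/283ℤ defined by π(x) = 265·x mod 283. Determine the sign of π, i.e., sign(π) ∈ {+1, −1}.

Trace 40: π^k(40) = [40, 129, 225, 195, 169, 71, 137] for k=0..6.
3 cycles of lengths [141, 141, 1].
283 − 3 = 280 transpositions; sign(π) = (−1)^280 = +1.

+1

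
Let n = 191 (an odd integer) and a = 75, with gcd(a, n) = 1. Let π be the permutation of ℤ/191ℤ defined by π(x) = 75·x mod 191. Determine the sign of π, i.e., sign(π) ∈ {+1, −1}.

+1

Trace 144: π^k(144) = [144, 104, 160, 158, 8, 27, 115] for k=0..6.
π_75 has 3 disjoint cycles with lengths [95, 95, 1] on {0,…,190}.
sign(π) = (−1)^{n − #cycles} = (−1)^{191−3} = (−1)^188 = +1.
Zolotarev: (75|191) = +1, matching the cycle-count sign.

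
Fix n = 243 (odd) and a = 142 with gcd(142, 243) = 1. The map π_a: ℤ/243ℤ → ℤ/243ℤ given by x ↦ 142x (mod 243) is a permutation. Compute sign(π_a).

+1

Start at x=163: 163 → 61 → 157 → 181 → 187 → 67 → 37 → … (one orbit).
11 cycles of lengths [81, 81, 27, 27, 9, 9, 3, 3, 1, 1, 1].
11 cycles on 243: each ℓ→(−1)^(ℓ−1), product (−1)^232 = +1.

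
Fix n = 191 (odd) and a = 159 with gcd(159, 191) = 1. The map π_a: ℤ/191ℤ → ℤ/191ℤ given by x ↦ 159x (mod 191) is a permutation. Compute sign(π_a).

-1

Trace 38: π^k(38) = [38, 121, 139, 136, 41, 25, 155] for k=0..6.
π_159 has 6 disjoint cycles with lengths [38, 38, 38, 38, 38, 1] on {0,…,190}.
Σ(ℓ_i−1) = 191−6 = 185; sign = (−1)^185 = -1.
Check: (159/191) = -1 by Zolotarev.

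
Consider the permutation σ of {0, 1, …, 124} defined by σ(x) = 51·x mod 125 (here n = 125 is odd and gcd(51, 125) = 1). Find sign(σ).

Start at x=26: 26 → 76 → 1 → 51 → 101 → 26 (one orbit).
45 cycles of lengths [5, 5, 5, 5, 5, 5, 5, 5, 5, 5, 5, 5, 5, 5, 5, 5, 5, 5, 5, 5, 1, 1, 1, 1, 1, 1, 1, 1, 1, 1, 1, 1, 1, 1, 1, 1, 1, 1, 1, 1, 1, 1, 1, 1, 1].
n − c = 125 − 45 = 80; sign = (−1)^80 = +1.
The Jacobi symbol (51|125) = +1 (Zolotarev) agrees.

+1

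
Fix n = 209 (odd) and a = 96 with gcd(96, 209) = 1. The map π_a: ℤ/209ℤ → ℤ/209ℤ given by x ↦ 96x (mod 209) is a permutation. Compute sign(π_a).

-1

Trace 20: π^k(20) = [20, 39, 191, 153, 58, 134, 115] for k=0..6.
The orbit structure of x ↦ 96x mod 209: 38 orbits of sizes [10, 10, 10, 10, 10, 10, 10, 10, 10, 10, 10, 10, 10, 10, 10, 10, 10, 10, 10, 1, 1, 1, 1, 1, 1, 1, 1, 1, 1, 1, 1, 1, 1, 1, 1, 1, 1, 1].
Σ(ℓ_i−1) = 209−38 = 171; sign = (−1)^171 = -1.
(96|209)_J = -1 (Zolotarev's lemma cross-check).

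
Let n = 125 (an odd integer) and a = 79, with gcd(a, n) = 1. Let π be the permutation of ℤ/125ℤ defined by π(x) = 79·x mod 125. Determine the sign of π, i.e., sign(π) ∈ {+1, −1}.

Orbit of 76 under x↦79x: [76, 4, 66, 89, 31, 74, 96]… (length divides ord_125(79)).
Cycle lengths of π_79 on ℤ/125ℤ: [50, 50, 10, 10, 2, 2, 1]; 7 cycles in total.
n − c = 125 − 7 = 118; sign = (−1)^118 = +1.
Check: (79/125) = +1 by Zolotarev.

+1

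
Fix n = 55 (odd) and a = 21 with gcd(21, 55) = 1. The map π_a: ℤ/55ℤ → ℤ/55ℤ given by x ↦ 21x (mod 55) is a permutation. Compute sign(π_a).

Start at x=1: 1 → 21 → 1 (one orbit).
Cycle lengths of π_21 on ℤ/55ℤ: [2, 2, 2, 2, 2, 2, 2, 2, 2, 2, 2, 2, 2, 2, 2, 2, 2, 2, 2, 2, 2, 2, 2, 2, 2, 1, 1, 1, 1, 1]; 30 cycles in total.
Σ(ℓ_i−1) = 55−30 = 25; sign = (−1)^25 = -1.

-1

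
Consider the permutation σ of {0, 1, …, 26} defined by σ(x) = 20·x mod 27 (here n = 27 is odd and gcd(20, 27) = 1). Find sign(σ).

-1

Orbit of 22 under x↦20x: [22, 8, 25, 14, 10, 11, 4]… (length divides ord_27(20)).
π_20 has 4 disjoint cycles with lengths [18, 6, 2, 1] on {0,…,26}.
4 cycles on 27: each ℓ→(−1)^(ℓ−1), product (−1)^23 = -1.
Via Zolotarev, sign(π_{20}) = (20|27) = -1.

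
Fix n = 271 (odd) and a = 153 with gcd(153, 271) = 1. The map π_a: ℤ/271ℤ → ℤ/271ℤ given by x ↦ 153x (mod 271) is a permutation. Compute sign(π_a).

+1

Orbit of 119 under x↦153x: [119, 50, 62, 1, 153, 103, 41]… (length divides ord_271(153)).
Decompose π into cycles: lengths [135, 135, 1] (3 cycles, including the fixed point 0).
sign(π) = (−1)^{n − #cycles} = (−1)^{271−3} = (−1)^268 = +1.
Via Zolotarev, sign(π_{153}) = (153|271) = +1.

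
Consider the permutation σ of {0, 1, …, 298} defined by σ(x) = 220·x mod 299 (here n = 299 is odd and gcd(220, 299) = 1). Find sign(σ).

Orbit of 233 under x↦220x: [233, 131, 116, 105, 77, 196, 64]… (length divides ord_299(220)).
Decompose π into cycles: lengths [22, 22, 22, 22, 22, 22, 22, 22, 22, 22, 22, 22, 11, 11, 2, 2, 2, 2, 2, 2, 1] (21 cycles, including the fixed point 0).
21 cycles on 299: each ℓ→(−1)^(ℓ−1), product (−1)^278 = +1.
(220|299)_J = +1 (Zolotarev's lemma cross-check).

+1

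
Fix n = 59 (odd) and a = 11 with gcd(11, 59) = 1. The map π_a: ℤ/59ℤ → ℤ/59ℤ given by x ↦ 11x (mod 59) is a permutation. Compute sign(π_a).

-1

Orbit of 41 under x↦11x: [41, 38, 5, 55, 15, 47, 45]… (length divides ord_59(11)).
Cycle type of π: 58 + 1; total 2 cycles.
Σ(ℓ_i−1) = 59−2 = 57; sign = (−1)^57 = -1.
Zolotarev: (11|59) = -1, matching the cycle-count sign.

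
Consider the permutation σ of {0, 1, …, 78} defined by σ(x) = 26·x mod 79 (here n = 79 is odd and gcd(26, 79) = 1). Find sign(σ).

+1

Trace 52: π^k(52) = [52, 9, 76, 1, 26, 44, 38] for k=0..6.
The orbit structure of x ↦ 26x mod 79: 3 orbits of sizes [39, 39, 1].
3 cycles on 79: each ℓ→(−1)^(ℓ−1), product (−1)^76 = +1.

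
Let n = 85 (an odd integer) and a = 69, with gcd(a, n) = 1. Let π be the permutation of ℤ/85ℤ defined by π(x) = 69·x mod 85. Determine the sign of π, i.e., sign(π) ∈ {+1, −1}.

+1

Trace 69: π^k(69) = [69, 1] for k=0..1.
π_69 has 51 disjoint cycles with lengths [2, 2, 2, 2, 2, 2, 2, 2, 2, 2, 2, 2, 2, 2, 2, 2, 2, 2, 2, 2, 2, 2, 2, 2, 2, 2, 2, 2, 2, 2, 2, 2, 2, 2, 1, 1, 1, 1, 1, 1, 1, 1, 1, 1, 1, 1, 1, 1, 1, 1, 1] on {0,…,84}.
51 cycles on 85: each ℓ→(−1)^(ℓ−1), product (−1)^34 = +1.
The Jacobi symbol (69|85) = +1 (Zolotarev) agrees.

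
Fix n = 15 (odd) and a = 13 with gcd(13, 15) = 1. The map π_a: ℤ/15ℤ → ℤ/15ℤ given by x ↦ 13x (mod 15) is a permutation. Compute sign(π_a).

Start at x=4: 4 → 7 → 1 → 13 → 4 (one orbit).
Cycle type of π: 4×3 + 1×3; total 6 cycles.
6 cycles on 15: each ℓ→(−1)^(ℓ−1), product (−1)^9 = -1.
Via Zolotarev, sign(π_{13}) = (13|15) = -1.

-1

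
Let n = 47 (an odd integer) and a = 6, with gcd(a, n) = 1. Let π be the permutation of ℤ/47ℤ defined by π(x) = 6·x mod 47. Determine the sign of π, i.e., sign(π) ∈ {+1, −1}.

Start at x=32: 32 → 4 → 24 → 3 → 18 → 14 → 37 → … (one orbit).
Cycle type of π: 23×2 + 1; total 3 cycles.
n − c = 47 − 3 = 44; sign = (−1)^44 = +1.
Via Zolotarev, sign(π_{6}) = (6|47) = +1.

+1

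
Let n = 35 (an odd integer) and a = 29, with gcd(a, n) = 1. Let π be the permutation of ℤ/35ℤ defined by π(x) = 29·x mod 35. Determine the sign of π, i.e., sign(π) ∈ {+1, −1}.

Orbit of 29 under x↦29x: [29, 1]… (length divides ord_35(29)).
π_29 has 21 disjoint cycles with lengths [2, 2, 2, 2, 2, 2, 2, 2, 2, 2, 2, 2, 2, 2, 1, 1, 1, 1, 1, 1, 1] on {0,…,34}.
n − c = 35 − 21 = 14; sign = (−1)^14 = +1.
Via Zolotarev, sign(π_{29}) = (29|35) = +1.

+1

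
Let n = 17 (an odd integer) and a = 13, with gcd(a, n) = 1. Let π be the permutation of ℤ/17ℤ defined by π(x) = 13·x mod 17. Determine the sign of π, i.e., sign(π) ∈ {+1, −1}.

Orbit of 1 under x↦13x: [1, 13, 16, 4]… (length divides ord_17(13)).
The orbit structure of x ↦ 13x mod 17: 5 orbits of sizes [4, 4, 4, 4, 1].
17 − 5 = 12 transpositions; sign(π) = (−1)^12 = +1.
The Jacobi symbol (13|17) = +1 (Zolotarev) agrees.

+1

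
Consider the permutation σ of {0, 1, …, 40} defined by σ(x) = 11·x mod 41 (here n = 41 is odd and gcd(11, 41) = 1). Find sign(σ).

Start at x=2: 2 → 22 → 37 → 38 → 8 → 6 → 25 → … (one orbit).
Cycle lengths of π_11 on ℤ/41ℤ: [40, 1]; 2 cycles in total.
n − c = 41 − 2 = 39; sign = (−1)^39 = -1.
The Jacobi symbol (11|41) = -1 (Zolotarev) agrees.

-1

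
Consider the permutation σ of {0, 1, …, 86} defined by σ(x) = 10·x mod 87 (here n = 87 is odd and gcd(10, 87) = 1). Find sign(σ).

Orbit of 10 under x↦10x: [10, 13, 43, 82, 37, 22, 46]… (length divides ord_87(10)).
6 cycles of lengths [28, 28, 28, 1, 1, 1].
sign(π) = (−1)^{n − #cycles} = (−1)^{87−6} = (−1)^81 = -1.
Check: (10/87) = -1 by Zolotarev.

-1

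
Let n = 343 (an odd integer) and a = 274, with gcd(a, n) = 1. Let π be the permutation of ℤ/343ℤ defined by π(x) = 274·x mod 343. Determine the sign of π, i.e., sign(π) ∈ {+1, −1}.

+1

Start at x=36: 36 → 260 → 239 → 316 → 148 → 78 → 106 → … (one orbit).
π_274 has 19 disjoint cycles with lengths [49, 49, 49, 49, 49, 49, 7, 7, 7, 7, 7, 7, 1, 1, 1, 1, 1, 1, 1] on {0,…,342}.
n − c = 343 − 19 = 324; sign = (−1)^324 = +1.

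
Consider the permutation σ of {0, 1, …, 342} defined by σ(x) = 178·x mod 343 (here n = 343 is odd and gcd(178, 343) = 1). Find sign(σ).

Trace 325: π^k(325) = [325, 226, 97, 116, 68, 99, 129] for k=0..6.
Decompose π into cycles: lengths [42, 42, 42, 42, 42, 42, 42, 6, 6, 6, 6, 6, 6, 6, 6, 1] (16 cycles, including the fixed point 0).
16 cycles on 343: each ℓ→(−1)^(ℓ−1), product (−1)^327 = -1.

-1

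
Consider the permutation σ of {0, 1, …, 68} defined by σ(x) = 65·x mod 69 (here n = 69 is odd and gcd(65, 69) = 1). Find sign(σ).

Orbit of 5 under x↦65x: [5, 49, 11, 25, 38, 55, 56]… (length divides ord_69(65)).
5 cycles of lengths [22, 22, 22, 2, 1].
Σ(ℓ_i−1) = 69−5 = 64; sign = (−1)^64 = +1.
(65|69)_J = +1 (Zolotarev's lemma cross-check).

+1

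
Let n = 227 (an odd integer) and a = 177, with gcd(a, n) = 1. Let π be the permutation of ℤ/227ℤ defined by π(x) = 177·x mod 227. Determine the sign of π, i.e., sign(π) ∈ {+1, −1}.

Start at x=11: 11 → 131 → 33 → 166 → 99 → 44 → 70 → … (one orbit).
3 cycles of lengths [113, 113, 1].
n − c = 227 − 3 = 224; sign = (−1)^224 = +1.
The Jacobi symbol (177|227) = +1 (Zolotarev) agrees.

+1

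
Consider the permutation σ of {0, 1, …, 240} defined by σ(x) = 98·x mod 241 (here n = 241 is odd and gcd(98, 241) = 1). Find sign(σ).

+1

Trace 205: π^k(205) = [205, 87, 91, 1, 98] for k=0..4.
Cycle lengths of π_98 on ℤ/241ℤ: [5, 5, 5, 5, 5, 5, 5, 5, 5, 5, 5, 5, 5, 5, 5, 5, 5, 5, 5, 5, 5, 5, 5, 5, 5, 5, 5, 5, 5, 5, 5, 5, 5, 5, 5, 5, 5, 5, 5, 5, 5, 5, 5, 5, 5, 5, 5, 5, 1]; 49 cycles in total.
241 − 49 = 192 transpositions; sign(π) = (−1)^192 = +1.
Zolotarev: (98|241) = +1, matching the cycle-count sign.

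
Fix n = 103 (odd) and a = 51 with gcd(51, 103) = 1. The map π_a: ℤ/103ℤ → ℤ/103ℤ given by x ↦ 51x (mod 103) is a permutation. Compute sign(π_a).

-1

Orbit of 1 under x↦51x: [1, 51, 26, 90, 58, 74, 66]… (length divides ord_103(51)).
Cycle type of π: 102 + 1; total 2 cycles.
103 − 2 = 101 transpositions; sign(π) = (−1)^101 = -1.
The Jacobi symbol (51|103) = -1 (Zolotarev) agrees.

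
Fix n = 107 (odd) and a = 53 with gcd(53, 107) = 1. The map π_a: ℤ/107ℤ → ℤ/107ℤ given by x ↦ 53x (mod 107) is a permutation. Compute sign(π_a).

Orbit of 102 under x↦53x: [102, 56, 79, 14, 100, 57, 25]… (length divides ord_107(53)).
Cycle type of π: 53×2 + 1; total 3 cycles.
Σ(ℓ_i−1) = 107−3 = 104; sign = (−1)^104 = +1.

+1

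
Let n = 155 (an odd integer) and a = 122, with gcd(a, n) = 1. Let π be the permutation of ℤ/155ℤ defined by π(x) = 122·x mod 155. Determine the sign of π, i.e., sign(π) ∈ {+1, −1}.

+1

Trace 126: π^k(126) = [126, 27, 39, 108, 1, 122, 4] for k=0..6.
Cycle lengths of π_122 on ℤ/155ℤ: [20, 20, 20, 20, 20, 20, 10, 10, 10, 4, 1]; 11 cycles in total.
n − c = 155 − 11 = 144; sign = (−1)^144 = +1.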